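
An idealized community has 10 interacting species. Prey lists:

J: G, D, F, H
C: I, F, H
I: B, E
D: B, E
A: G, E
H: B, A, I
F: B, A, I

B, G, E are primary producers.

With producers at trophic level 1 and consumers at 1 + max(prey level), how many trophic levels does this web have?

4

Producers (level 1): B, G, E.
G → A → F → C gives C level 4.
No species has a prey at level 4, so no species reaches level 5.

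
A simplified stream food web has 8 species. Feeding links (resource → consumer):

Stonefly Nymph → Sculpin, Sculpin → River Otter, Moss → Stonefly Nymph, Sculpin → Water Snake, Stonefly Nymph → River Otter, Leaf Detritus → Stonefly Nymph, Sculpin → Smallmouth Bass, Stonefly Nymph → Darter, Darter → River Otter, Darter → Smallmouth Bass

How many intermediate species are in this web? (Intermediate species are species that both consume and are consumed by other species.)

Intermediate species (has both prey and predators): Stonefly Nymph, Sculpin, Darter.
Count: 3.

3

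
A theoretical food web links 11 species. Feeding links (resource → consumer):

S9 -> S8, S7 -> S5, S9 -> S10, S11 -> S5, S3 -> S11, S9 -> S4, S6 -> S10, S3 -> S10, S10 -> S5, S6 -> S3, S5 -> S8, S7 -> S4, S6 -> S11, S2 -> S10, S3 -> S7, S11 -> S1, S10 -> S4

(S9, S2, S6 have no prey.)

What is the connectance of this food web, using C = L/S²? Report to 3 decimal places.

The web has S = 11 species and L = 17 feeding links.
C = L / S² = 17 / 121 = 0.1405 ≈ 0.140.

C = 0.140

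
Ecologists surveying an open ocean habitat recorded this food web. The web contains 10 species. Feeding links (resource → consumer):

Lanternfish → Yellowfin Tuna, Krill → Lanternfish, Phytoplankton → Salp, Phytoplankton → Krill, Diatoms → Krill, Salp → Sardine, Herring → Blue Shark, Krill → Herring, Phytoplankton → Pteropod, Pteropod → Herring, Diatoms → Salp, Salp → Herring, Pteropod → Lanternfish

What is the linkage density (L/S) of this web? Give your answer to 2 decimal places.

There are L = 13 links among S = 10 species.
L/S = 13/10 = 1.3000 ≈ 1.30.

L/S = 1.30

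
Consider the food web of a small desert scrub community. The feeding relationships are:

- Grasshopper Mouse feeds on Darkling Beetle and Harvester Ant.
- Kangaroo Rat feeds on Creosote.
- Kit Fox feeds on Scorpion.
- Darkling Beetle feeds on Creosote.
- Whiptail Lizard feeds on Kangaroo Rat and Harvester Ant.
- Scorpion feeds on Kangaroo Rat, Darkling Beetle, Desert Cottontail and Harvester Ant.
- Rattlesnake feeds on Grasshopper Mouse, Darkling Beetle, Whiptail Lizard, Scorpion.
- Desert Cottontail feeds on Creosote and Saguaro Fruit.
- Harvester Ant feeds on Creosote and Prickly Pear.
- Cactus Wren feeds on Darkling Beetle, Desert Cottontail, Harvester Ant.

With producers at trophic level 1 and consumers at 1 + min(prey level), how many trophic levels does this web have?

4

Producers (level 1): Saguaro Fruit, Creosote, Prickly Pear.
Following each consumer down to its lowest-level prey: Creosote → Harvester Ant → Scorpion → Kit Fox (levels 1 through 4).
All prey of Kit Fox (Scorpion 3) are at level 3 or above, so Kit Fox is at level 1 + 3 = 4.
Every consumer has at least one prey at level 3 or below, so none exceeds level 4.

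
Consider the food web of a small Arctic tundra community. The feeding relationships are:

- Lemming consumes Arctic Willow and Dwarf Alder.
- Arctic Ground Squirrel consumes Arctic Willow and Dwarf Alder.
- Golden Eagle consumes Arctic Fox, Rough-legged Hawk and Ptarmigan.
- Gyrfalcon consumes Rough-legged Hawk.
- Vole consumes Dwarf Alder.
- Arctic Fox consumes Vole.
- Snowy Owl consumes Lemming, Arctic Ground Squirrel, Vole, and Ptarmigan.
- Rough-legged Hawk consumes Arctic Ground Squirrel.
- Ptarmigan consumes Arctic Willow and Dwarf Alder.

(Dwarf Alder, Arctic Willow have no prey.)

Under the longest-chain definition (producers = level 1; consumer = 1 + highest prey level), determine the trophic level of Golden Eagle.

Dwarf Alder is a producer → level 1.
Vole eats Dwarf Alder → level 2.
Arctic Fox eats Vole → level 3.
Golden Eagle eats Arctic Fox (level 3); other prey at levels: Ptarmigan 2, Rough-legged Hawk 3 → level 4.

Trophic level 4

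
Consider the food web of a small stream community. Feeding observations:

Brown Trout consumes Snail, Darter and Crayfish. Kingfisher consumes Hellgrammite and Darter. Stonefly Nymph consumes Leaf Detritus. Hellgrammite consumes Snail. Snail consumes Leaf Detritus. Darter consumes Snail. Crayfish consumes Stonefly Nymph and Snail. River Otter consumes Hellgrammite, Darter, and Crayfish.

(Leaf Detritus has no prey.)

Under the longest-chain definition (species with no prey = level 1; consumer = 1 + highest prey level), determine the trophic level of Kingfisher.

Leaf Detritus has no prey (basal) → level 1.
Snail eats Leaf Detritus → level 2.
Hellgrammite eats Snail → level 3.
Kingfisher eats Hellgrammite (level 3); other prey at levels: Darter 3 → level 4.

Trophic level 4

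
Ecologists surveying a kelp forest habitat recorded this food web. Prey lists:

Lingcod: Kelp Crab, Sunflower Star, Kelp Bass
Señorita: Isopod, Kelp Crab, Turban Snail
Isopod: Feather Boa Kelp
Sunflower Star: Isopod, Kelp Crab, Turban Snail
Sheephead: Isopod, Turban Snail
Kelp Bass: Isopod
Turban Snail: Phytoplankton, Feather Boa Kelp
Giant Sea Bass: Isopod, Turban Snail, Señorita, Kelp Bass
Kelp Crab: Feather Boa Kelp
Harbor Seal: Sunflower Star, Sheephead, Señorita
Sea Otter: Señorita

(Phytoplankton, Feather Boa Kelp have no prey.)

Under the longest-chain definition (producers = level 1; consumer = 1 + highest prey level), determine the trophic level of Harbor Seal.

Trophic level 4

Feather Boa Kelp is a producer → level 1.
Isopod eats Feather Boa Kelp → level 2.
Sunflower Star eats Isopod (level 2); other prey at levels: Kelp Crab 2, Turban Snail 2 → level 3.
Harbor Seal eats Sunflower Star (level 3); other prey at levels: Sheephead 3, Señorita 3 → level 4.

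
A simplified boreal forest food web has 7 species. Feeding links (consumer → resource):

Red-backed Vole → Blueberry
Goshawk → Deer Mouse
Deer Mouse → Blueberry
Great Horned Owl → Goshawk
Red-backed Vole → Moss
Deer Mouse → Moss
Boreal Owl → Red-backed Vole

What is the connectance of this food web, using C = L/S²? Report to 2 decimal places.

The web has S = 7 species and L = 7 feeding links.
C = L / S² = 7 / 49 = 0.1429 ≈ 0.14.

C = 0.14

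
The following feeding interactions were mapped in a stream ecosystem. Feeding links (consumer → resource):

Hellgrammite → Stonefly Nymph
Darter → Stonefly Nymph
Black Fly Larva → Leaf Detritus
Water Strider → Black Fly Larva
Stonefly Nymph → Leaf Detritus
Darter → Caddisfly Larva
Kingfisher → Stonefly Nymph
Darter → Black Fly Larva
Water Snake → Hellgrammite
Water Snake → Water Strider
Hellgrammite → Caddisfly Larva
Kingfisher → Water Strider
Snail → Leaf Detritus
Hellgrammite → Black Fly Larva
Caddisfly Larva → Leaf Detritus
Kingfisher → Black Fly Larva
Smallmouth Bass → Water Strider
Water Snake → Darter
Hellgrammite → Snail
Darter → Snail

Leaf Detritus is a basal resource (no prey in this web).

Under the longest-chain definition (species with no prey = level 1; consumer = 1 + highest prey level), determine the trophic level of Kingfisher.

Leaf Detritus has no prey (basal) → level 1.
Black Fly Larva eats Leaf Detritus → level 2.
Water Strider eats Black Fly Larva → level 3.
Kingfisher eats Water Strider (level 3); other prey at levels: Stonefly Nymph 2, Black Fly Larva 2 → level 4.

Trophic level 4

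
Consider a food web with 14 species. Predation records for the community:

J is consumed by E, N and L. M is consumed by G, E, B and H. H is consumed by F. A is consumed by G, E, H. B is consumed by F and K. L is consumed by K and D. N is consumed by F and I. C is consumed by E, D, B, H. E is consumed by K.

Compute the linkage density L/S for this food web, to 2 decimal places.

L/S = 1.57

There are L = 22 links among S = 14 species.
L/S = 22/14 = 1.5714 ≈ 1.57.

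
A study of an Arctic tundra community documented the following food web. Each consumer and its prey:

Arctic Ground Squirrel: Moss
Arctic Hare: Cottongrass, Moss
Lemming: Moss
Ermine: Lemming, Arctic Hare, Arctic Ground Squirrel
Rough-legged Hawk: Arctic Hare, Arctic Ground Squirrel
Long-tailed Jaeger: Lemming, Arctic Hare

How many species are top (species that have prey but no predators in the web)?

Top species (has prey, but nothing eats it): Ermine, Rough-legged Hawk, Long-tailed Jaeger.
Count: 3.

3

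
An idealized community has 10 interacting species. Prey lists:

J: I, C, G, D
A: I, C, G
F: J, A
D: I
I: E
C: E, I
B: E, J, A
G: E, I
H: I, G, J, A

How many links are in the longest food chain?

4 links

One longest chain: E → I → C → J → H.
It has 5 species and 4 links.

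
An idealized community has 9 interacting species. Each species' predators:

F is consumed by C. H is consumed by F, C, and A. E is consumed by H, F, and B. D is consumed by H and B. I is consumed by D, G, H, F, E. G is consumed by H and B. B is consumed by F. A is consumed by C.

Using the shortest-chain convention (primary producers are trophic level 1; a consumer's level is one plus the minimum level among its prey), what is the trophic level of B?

Trophic level 3

I is a producer → level 1.
D eats I → level 2.
B eats D → level 3.
No prey of B is below level 2, so 3 is the minimum.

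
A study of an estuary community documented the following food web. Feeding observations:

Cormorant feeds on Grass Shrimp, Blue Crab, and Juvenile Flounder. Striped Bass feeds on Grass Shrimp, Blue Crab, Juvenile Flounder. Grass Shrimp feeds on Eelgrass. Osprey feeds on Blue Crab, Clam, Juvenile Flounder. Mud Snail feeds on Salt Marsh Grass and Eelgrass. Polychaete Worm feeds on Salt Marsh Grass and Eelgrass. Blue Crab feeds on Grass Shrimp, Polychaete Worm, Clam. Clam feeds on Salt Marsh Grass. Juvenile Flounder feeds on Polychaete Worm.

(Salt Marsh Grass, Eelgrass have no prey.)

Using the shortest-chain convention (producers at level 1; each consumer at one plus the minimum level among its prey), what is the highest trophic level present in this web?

Producers (level 1): Salt Marsh Grass, Eelgrass.
Following each consumer down to its lowest-level prey: Salt Marsh Grass → Polychaete Worm → Blue Crab (levels 1 through 3).
All prey of Blue Crab (Polychaete Worm 2, Grass Shrimp 2, Clam 2) are at level 2 or above, so Blue Crab is at level 1 + 2 = 3.
Every consumer has at least one prey at level 2 or below, so none exceeds level 3.

3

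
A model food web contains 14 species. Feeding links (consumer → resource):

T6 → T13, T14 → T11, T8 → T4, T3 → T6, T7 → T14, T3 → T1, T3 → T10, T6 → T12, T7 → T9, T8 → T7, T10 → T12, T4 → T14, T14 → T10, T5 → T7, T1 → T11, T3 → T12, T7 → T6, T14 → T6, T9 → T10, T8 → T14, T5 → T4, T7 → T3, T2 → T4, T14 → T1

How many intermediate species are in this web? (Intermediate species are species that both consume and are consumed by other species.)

Intermediate species (has both prey and predators): T6, T10, T1, T9, T3, T14, T7, T4.
Count: 8.

8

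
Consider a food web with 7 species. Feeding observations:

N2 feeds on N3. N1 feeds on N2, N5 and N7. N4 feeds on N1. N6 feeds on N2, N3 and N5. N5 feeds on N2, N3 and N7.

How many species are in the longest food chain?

5 species

One longest chain: N3 → N2 → N5 → N1 → N4.
It has 5 species and 4 links.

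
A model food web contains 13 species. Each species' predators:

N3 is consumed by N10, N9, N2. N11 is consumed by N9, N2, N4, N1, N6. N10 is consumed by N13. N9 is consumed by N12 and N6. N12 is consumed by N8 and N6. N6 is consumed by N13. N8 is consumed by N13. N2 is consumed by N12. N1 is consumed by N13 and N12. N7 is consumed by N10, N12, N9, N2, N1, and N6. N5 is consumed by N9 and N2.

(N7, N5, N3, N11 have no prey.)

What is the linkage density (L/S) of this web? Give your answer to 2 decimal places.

There are L = 26 links among S = 13 species.
L/S = 26/13 = 2.0000 ≈ 2.00.

L/S = 2.00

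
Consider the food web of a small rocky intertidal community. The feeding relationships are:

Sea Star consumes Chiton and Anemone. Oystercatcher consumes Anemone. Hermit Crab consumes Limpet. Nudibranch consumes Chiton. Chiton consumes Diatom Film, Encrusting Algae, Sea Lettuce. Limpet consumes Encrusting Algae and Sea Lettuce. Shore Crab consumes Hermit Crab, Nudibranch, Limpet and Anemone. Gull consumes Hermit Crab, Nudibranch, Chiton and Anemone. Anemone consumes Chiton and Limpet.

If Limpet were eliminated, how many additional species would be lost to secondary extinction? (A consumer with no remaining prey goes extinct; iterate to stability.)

Remove Limpet.
Round 1: Hermit Crab (all prey gone) → extinct.
No further losses. Total secondary extinctions: 1.

1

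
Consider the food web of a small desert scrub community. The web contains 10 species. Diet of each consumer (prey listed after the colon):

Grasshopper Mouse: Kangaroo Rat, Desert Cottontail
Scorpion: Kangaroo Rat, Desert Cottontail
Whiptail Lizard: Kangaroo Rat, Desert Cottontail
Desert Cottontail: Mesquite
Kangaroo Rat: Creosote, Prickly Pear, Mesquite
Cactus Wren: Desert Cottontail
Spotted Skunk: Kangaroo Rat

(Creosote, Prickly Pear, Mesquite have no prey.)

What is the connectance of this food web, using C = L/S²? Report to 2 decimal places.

The web has S = 10 species and L = 12 feeding links.
C = L / S² = 12 / 100 = 0.1200 ≈ 0.12.

C = 0.12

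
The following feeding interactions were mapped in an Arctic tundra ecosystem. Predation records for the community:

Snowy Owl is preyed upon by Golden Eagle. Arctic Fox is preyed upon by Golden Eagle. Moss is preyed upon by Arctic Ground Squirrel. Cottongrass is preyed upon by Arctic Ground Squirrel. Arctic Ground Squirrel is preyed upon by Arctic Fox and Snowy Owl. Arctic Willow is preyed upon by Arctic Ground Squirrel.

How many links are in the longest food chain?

One longest chain: Moss → Arctic Ground Squirrel → Snowy Owl → Golden Eagle.
It has 4 species and 3 links.

3 links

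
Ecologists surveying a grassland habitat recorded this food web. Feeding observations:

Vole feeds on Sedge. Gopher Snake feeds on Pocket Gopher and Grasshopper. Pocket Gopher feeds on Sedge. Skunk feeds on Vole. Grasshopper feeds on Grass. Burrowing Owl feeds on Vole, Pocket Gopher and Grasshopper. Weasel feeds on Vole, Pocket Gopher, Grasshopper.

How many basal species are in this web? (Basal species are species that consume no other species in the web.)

Basal species (no prey listed): Sedge, Grass.
Count: 2.

2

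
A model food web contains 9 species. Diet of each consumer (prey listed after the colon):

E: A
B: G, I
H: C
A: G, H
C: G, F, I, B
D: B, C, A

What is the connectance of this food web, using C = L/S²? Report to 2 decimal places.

C = 0.16

The web has S = 9 species and L = 13 feeding links.
C = L / S² = 13 / 81 = 0.1605 ≈ 0.16.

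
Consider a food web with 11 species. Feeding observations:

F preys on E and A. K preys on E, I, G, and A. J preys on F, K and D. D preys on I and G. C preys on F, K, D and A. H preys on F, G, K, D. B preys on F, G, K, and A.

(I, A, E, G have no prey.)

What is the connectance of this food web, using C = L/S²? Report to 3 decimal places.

C = 0.190

The web has S = 11 species and L = 23 feeding links.
C = L / S² = 23 / 121 = 0.1901 ≈ 0.190.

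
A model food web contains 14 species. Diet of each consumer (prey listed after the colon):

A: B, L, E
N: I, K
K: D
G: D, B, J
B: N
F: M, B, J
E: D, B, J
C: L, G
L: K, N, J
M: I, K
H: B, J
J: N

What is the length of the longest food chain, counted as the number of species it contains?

One longest chain: D → K → N → J → L → C.
It has 6 species and 5 links.

6 species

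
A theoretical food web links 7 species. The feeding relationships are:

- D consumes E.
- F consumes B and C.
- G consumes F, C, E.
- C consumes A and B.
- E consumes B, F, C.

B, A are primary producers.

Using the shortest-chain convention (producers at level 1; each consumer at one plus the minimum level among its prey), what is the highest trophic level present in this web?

Producers (level 1): B, A.
Following each consumer down to its lowest-level prey: B → E → D (levels 1 through 3).
All prey of D (E 2) are at level 2 or above, so D is at level 1 + 2 = 3.
Every consumer has at least one prey at level 2 or below, so none exceeds level 3.

3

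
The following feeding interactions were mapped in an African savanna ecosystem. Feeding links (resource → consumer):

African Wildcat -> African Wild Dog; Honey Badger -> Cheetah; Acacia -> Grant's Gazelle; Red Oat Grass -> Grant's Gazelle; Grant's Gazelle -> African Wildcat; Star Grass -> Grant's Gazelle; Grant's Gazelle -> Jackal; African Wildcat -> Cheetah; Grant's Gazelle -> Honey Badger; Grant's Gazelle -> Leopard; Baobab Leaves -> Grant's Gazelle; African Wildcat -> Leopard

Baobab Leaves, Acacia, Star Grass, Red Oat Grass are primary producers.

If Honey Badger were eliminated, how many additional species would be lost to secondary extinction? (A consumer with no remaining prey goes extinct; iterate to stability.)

Remove Honey Badger.
Every predator of it retains at least one other prey: Cheetah still has African Wildcat.
No consumer loses all prey, so no secondary extinctions occur.

0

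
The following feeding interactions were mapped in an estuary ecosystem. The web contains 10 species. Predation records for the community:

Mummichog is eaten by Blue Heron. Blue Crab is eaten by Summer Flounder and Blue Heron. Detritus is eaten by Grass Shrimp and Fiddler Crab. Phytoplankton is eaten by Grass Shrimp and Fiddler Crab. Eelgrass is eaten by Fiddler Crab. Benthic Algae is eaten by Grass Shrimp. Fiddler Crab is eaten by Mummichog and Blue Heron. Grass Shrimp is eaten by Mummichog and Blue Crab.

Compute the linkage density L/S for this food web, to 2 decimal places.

L/S = 1.30

There are L = 13 links among S = 10 species.
L/S = 13/10 = 1.3000 ≈ 1.30.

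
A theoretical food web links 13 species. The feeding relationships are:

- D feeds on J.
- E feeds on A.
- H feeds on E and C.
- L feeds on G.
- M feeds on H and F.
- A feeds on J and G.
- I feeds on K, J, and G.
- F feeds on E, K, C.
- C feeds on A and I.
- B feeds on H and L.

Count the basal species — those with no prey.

Basal species (no prey listed): G, J, K.
Count: 3.

3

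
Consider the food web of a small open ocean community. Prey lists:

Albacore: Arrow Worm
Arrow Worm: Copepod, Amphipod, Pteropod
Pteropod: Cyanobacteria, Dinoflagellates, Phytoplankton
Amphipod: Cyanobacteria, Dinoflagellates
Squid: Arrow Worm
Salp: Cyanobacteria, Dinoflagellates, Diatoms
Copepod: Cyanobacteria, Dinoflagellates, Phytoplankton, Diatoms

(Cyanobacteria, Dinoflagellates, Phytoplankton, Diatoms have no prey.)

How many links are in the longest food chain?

3 links

One longest chain: Cyanobacteria → Copepod → Arrow Worm → Squid.
It has 4 species and 3 links.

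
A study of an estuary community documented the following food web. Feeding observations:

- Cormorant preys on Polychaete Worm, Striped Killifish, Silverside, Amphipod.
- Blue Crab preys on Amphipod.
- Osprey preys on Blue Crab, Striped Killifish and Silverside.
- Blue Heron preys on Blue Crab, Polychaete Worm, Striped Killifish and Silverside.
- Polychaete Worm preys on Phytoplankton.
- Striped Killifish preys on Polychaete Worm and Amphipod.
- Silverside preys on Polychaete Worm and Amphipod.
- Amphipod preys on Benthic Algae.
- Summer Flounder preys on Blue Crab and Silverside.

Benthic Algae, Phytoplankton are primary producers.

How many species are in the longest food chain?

One longest chain: Benthic Algae → Amphipod → Blue Crab → Summer Flounder.
It has 4 species and 3 links.

4 species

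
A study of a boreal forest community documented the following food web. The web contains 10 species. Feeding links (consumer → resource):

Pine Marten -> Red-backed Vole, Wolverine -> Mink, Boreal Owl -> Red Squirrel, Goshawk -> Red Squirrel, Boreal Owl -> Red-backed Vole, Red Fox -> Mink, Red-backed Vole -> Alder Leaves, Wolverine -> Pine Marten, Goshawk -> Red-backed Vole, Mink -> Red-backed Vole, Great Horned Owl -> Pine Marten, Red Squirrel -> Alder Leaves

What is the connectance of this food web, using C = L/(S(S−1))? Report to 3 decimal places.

C = 0.133

The web has S = 10 species and L = 12 feeding links.
C = L / (S(S−1)) = 12 / 90 = 0.1333 ≈ 0.133.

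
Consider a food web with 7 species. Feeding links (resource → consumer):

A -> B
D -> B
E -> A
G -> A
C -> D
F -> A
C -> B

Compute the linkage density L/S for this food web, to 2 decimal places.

L/S = 1.00

There are L = 7 links among S = 7 species.
L/S = 7/7 = 1.0000 ≈ 1.00.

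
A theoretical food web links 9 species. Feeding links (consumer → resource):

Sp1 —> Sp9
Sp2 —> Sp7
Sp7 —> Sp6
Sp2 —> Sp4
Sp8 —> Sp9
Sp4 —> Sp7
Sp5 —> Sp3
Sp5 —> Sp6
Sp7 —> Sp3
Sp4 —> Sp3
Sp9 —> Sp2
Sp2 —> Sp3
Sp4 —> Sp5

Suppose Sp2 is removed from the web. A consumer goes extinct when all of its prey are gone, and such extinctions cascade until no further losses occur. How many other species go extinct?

3

Remove Sp2.
Round 1: Sp9 (all prey gone) → extinct.
Round 2: Sp1 (all prey gone), Sp8 (all prey gone) → extinct.
No further losses. Total secondary extinctions: 3.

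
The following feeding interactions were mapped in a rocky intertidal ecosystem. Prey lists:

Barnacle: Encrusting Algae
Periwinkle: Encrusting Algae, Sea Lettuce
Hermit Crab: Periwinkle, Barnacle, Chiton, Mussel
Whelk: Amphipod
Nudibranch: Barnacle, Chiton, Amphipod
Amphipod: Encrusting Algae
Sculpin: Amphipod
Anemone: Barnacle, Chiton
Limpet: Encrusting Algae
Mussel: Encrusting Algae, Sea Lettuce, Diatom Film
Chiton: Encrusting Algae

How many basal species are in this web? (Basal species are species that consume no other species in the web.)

3

Basal species (no prey listed): Encrusting Algae, Sea Lettuce, Diatom Film.
Count: 3.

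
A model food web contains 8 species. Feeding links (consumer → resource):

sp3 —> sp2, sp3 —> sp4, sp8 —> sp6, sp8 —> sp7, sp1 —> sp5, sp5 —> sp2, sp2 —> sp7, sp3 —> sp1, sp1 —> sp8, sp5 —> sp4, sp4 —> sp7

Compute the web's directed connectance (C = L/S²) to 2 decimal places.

C = 0.17

The web has S = 8 species and L = 11 feeding links.
C = L / S² = 11 / 64 = 0.1719 ≈ 0.17.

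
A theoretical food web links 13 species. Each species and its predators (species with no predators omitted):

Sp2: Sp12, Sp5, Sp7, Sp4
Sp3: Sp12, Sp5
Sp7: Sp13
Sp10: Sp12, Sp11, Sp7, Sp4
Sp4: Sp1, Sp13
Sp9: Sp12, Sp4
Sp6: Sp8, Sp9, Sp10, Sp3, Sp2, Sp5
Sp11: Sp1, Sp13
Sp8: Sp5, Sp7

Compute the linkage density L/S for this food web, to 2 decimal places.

L/S = 1.92

There are L = 25 links among S = 13 species.
L/S = 25/13 = 1.9231 ≈ 1.92.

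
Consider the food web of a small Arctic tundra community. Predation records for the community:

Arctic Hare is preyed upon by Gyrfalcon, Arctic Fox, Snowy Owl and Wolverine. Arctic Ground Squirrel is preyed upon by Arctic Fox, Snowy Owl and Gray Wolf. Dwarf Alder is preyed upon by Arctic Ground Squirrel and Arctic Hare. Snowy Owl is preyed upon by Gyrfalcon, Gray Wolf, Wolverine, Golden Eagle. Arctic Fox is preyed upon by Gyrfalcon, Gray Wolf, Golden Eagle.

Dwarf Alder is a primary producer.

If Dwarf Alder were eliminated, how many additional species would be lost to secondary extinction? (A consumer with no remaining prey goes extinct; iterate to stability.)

Remove Dwarf Alder.
Round 1: Arctic Ground Squirrel (all prey gone), Arctic Hare (all prey gone) → extinct.
Round 2: Snowy Owl (all prey gone), Arctic Fox (all prey gone) → extinct.
Round 3: Wolverine (all prey gone), Golden Eagle (all prey gone), Gyrfalcon (all prey gone), Gray Wolf (all prey gone) → extinct.
No further losses. Total secondary extinctions: 8.

8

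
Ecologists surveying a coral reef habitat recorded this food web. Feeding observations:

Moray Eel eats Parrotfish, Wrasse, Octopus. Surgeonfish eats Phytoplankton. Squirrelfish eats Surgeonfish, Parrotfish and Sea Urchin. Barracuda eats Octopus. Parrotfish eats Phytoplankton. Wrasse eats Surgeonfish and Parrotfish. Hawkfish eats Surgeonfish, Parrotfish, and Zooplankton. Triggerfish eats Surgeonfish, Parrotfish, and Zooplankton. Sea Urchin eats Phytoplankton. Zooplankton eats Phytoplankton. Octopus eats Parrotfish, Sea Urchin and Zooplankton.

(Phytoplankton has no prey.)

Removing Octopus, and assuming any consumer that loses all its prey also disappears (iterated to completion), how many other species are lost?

Remove Octopus.
Round 1: Barracuda (all prey gone) → extinct.
No further losses. Total secondary extinctions: 1.

1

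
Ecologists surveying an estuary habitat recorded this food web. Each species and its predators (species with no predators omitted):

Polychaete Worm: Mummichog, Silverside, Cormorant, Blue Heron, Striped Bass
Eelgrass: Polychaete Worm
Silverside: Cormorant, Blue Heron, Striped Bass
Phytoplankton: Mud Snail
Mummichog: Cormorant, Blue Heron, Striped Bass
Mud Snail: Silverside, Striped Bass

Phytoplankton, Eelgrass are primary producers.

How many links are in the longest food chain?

One longest chain: Eelgrass → Polychaete Worm → Mummichog → Cormorant.
It has 4 species and 3 links.

3 links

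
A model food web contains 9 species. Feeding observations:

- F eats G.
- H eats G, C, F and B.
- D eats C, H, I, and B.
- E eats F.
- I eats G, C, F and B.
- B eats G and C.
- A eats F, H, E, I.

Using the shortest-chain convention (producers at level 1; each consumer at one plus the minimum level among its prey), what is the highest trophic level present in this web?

3

Producers (level 1): C, G.
Following each consumer down to its lowest-level prey: G → F → A (levels 1 through 3).
All prey of A (F 2, H 2, I 2, E 3) are at level 2 or above, so A is at level 1 + 2 = 3.
Every consumer has at least one prey at level 2 or below, so none exceeds level 3.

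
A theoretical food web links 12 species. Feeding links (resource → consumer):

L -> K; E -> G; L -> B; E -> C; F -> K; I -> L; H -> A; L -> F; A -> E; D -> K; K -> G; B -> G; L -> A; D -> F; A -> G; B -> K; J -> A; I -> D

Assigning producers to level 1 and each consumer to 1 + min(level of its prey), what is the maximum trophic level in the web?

4

Producers (level 1): I, J, H.
Following each consumer down to its lowest-level prey: J → A → E → C (levels 1 through 4).
All prey of C (E 3) are at level 3 or above, so C is at level 1 + 3 = 4.
Every consumer has at least one prey at level 3 or below, so none exceeds level 4.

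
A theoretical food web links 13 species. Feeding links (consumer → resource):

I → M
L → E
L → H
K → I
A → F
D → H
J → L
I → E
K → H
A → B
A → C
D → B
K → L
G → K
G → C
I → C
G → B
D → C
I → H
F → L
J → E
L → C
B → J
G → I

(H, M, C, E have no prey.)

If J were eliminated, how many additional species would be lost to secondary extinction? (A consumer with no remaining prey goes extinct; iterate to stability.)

1

Remove J.
Round 1: B (all prey gone) → extinct.
No further losses. Total secondary extinctions: 1.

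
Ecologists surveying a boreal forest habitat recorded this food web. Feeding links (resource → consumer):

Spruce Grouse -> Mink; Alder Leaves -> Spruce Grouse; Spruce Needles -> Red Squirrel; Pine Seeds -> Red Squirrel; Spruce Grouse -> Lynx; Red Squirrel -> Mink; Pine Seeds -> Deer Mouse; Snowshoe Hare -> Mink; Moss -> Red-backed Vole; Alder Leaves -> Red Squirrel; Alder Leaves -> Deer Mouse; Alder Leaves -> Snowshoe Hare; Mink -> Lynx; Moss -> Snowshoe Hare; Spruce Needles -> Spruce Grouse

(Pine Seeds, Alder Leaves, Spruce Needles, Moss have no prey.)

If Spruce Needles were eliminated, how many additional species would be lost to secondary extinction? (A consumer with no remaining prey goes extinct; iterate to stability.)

0

Remove Spruce Needles.
Every predator of it retains at least one other prey: Spruce Grouse still has Alder Leaves; Red Squirrel still has Pine Seeds, Alder Leaves.
No consumer loses all prey, so no secondary extinctions occur.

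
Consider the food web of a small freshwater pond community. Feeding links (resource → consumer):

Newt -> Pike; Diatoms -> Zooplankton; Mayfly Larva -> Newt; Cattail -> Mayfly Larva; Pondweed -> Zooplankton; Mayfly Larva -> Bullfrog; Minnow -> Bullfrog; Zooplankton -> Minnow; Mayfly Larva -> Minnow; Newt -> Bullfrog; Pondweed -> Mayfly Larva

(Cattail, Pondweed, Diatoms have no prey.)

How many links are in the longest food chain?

One longest chain: Cattail → Mayfly Larva → Newt → Pike.
It has 4 species and 3 links.

3 links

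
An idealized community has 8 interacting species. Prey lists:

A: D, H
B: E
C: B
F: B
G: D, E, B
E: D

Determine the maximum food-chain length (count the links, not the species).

3 links

One longest chain: D → E → B → F.
It has 4 species and 3 links.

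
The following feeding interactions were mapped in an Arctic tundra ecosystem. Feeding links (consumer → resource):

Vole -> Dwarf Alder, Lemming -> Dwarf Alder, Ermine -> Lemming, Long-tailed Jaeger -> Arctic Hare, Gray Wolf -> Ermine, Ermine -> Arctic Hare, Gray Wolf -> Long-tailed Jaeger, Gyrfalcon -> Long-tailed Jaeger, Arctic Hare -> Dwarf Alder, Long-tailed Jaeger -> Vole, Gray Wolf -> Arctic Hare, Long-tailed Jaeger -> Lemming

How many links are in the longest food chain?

One longest chain: Dwarf Alder → Arctic Hare → Ermine → Gray Wolf.
It has 4 species and 3 links.

3 links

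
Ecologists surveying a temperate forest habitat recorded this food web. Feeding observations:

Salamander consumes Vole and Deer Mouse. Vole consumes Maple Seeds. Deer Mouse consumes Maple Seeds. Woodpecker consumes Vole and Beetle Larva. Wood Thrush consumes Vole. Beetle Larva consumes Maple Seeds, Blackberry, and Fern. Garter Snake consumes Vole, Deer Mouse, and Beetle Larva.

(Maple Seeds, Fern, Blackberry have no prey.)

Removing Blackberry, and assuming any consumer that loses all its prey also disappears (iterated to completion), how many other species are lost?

Remove Blackberry.
Every predator of it retains at least one other prey: Beetle Larva still has Maple Seeds, Fern.
No consumer loses all prey, so no secondary extinctions occur.

0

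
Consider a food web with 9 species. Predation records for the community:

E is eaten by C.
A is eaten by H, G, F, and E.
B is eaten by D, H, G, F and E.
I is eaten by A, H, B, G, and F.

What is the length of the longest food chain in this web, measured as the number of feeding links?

One longest chain: I → B → E → C.
It has 4 species and 3 links.

3 links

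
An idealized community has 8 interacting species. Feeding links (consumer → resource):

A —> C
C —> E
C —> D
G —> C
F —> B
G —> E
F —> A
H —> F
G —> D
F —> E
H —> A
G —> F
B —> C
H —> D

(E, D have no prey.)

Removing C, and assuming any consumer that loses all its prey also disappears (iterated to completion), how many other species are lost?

2

Remove C.
Round 1: B (all prey gone), A (all prey gone) → extinct.
No further losses. Total secondary extinctions: 2.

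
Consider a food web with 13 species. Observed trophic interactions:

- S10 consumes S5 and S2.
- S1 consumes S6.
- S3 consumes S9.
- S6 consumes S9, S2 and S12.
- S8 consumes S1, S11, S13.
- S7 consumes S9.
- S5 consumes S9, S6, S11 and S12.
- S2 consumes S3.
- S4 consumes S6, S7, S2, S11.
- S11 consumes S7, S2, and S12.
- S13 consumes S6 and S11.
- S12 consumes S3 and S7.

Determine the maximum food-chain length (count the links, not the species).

5 links

One longest chain: S9 → S3 → S12 → S6 → S13 → S8.
It has 6 species and 5 links.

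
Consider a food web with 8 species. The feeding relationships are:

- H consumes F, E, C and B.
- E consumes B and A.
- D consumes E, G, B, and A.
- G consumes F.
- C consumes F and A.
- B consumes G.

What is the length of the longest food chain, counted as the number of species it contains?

5 species

One longest chain: F → G → B → E → H.
It has 5 species and 4 links.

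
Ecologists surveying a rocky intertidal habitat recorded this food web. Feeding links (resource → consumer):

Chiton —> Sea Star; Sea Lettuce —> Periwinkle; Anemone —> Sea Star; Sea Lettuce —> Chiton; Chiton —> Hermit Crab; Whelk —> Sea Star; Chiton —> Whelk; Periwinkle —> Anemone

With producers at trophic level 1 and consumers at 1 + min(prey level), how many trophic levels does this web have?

3

Producers (level 1): Sea Lettuce.
Following each consumer down to its lowest-level prey: Sea Lettuce → Chiton → Hermit Crab (levels 1 through 3).
All prey of Hermit Crab (Chiton 2) are at level 2 or above, so Hermit Crab is at level 1 + 2 = 3.
Every consumer has at least one prey at level 2 or below, so none exceeds level 3.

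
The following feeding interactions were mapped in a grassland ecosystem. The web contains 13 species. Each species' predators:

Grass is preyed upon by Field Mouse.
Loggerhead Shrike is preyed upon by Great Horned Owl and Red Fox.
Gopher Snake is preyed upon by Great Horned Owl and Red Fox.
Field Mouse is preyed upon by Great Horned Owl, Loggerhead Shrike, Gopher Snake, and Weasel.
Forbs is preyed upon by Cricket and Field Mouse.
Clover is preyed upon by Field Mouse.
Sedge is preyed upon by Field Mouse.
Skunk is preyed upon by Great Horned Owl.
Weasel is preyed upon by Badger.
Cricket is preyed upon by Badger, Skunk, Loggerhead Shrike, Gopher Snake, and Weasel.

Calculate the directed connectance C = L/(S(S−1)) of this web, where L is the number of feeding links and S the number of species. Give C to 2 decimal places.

The web has S = 13 species and L = 20 feeding links.
C = L / (S(S−1)) = 20 / 156 = 0.1282 ≈ 0.13.

C = 0.13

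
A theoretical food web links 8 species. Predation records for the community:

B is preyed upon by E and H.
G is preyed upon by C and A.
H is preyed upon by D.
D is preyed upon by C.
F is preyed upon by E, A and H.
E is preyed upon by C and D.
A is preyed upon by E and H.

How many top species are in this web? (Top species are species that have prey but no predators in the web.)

1

Top species (has prey, but nothing eats it): C.
Count: 1.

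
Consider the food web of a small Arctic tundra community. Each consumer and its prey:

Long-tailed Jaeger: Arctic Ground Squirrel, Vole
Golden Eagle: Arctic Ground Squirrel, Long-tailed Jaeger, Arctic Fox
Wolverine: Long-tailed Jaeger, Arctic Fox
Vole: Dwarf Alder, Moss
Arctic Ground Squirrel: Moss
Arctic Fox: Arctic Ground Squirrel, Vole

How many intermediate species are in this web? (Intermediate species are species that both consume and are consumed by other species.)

4

Intermediate species (has both prey and predators): Arctic Ground Squirrel, Vole, Long-tailed Jaeger, Arctic Fox.
Count: 4.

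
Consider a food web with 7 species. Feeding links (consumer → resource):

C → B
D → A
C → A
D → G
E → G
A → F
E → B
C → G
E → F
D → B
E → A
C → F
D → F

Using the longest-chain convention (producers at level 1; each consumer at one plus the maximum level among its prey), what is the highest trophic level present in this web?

3

Producers (level 1): F, B, G.
F → A → D gives D level 3.
No species has a prey at level 3, so no species reaches level 4.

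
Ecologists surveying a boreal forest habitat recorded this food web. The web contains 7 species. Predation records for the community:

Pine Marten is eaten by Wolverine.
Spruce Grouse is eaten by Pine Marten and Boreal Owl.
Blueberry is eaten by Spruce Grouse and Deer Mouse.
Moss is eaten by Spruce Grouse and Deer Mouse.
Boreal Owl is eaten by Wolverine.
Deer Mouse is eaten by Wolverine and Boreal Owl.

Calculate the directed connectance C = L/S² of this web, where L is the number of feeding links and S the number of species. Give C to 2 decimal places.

The web has S = 7 species and L = 10 feeding links.
C = L / S² = 10 / 49 = 0.2041 ≈ 0.20.

C = 0.20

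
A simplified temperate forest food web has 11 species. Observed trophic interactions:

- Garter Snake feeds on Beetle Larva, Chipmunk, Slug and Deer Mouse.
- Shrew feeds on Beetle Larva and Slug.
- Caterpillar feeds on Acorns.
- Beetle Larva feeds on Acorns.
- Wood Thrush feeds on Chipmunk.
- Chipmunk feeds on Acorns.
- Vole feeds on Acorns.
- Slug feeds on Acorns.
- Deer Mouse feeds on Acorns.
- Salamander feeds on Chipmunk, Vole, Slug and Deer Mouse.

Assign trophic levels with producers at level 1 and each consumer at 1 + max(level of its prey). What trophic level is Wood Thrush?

Trophic level 3

Acorns is a producer → level 1.
Chipmunk eats Acorns → level 2.
Wood Thrush eats Chipmunk → level 3.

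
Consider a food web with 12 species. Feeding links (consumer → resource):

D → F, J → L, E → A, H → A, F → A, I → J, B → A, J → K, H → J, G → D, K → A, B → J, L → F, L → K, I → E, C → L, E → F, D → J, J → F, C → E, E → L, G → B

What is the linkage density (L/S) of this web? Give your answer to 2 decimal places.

There are L = 22 links among S = 12 species.
L/S = 22/12 = 1.8333 ≈ 1.83.

L/S = 1.83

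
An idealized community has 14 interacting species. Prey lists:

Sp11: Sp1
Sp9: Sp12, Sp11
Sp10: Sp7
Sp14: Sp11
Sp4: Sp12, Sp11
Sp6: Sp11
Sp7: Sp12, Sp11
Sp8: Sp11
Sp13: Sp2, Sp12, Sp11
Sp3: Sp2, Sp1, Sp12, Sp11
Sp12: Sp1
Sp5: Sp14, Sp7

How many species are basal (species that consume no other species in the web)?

2

Basal species (no prey listed): Sp2, Sp1.
Count: 2.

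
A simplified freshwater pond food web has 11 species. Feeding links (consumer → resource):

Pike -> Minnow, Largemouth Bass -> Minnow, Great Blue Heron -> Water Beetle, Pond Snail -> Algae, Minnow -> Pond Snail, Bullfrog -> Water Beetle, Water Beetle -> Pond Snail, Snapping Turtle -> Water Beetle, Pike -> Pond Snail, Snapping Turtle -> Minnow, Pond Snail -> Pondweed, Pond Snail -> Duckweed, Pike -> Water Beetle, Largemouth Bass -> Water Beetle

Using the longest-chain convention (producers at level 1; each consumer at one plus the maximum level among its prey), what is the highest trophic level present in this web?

Producers (level 1): Algae, Pondweed, Duckweed.
Algae → Pond Snail → Water Beetle → Snapping Turtle gives Snapping Turtle level 4.
No species has a prey at level 4, so no species reaches level 5.

4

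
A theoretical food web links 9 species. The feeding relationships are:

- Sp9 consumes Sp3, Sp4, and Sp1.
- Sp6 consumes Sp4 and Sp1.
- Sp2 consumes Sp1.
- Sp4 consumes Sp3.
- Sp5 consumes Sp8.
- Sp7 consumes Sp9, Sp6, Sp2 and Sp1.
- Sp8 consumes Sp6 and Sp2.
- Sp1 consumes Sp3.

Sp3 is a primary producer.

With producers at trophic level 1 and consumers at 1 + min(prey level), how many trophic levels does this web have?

5

Producers (level 1): Sp3.
Following each consumer down to its lowest-level prey: Sp3 → Sp1 → Sp2 → Sp8 → Sp5 (levels 1 through 5).
All prey of Sp5 (Sp8 4) are at level 4 or above, so Sp5 is at level 1 + 4 = 5.
Every consumer has at least one prey at level 4 or below, so none exceeds level 5.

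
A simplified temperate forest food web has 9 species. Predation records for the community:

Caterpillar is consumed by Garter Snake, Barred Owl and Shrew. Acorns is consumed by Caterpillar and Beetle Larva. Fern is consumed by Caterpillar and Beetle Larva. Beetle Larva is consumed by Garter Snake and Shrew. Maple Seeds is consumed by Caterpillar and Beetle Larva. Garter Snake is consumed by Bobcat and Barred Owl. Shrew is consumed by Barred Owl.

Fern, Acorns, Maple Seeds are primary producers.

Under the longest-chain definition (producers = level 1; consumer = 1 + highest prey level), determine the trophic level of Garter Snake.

Trophic level 3

Fern is a producer → level 1.
Beetle Larva eats Fern (level 1); other prey at levels: Acorns 1, Maple Seeds 1 → level 2.
Garter Snake eats Beetle Larva (level 2); other prey at levels: Caterpillar 2 → level 3.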